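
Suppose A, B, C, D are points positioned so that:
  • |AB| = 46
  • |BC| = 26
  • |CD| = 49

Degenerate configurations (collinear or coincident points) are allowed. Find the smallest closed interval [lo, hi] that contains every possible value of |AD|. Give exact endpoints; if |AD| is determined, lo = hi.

|AB| ∈ {46}
|BC| ∈ {26}
|CD| ∈ {49}
|AC| ∈ [20, 72]
|BD| ∈ [23, 75]
|AD| ∈ [0, 121]

|AD| ∈ [0, 121]  (≈ [0.0000, 121.0000])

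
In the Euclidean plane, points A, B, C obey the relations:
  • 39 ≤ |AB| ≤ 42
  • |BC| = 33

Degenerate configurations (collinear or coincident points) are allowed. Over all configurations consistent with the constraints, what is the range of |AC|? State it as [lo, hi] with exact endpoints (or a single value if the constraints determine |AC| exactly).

|AC| ∈ [6, 75]  (≈ [6.0000, 75.0000])

|AB| ∈ [39, 42]
|BC| ∈ {33}
|AC| ∈ [6, 75]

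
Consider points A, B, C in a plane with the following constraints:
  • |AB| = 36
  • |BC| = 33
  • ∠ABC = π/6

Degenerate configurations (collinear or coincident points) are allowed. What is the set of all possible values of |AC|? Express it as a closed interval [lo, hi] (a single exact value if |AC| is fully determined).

|AC| = 3·√(265 - 132·√(3))  (≈ 18.0921)

|AB| ∈ {36}
|BC| ∈ {33}
|AC| ∈ {3·√(265 - 132·√(3))}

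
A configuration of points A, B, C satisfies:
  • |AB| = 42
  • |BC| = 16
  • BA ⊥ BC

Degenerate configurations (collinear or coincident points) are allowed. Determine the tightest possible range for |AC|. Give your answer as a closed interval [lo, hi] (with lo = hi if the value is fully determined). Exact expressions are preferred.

|AB| ∈ {42}
|BC| ∈ {16}
|AC| ∈ {2·√(505)}

|AC| = 2·√(505)  (≈ 44.9444)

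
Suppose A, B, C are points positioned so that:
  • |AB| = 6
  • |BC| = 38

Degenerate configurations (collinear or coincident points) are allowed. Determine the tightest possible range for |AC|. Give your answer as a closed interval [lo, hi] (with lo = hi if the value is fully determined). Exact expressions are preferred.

|AC| ∈ [32, 44]  (≈ [32.0000, 44.0000])

|AB| ∈ {6}
|BC| ∈ {38}
|AC| ∈ [32, 44]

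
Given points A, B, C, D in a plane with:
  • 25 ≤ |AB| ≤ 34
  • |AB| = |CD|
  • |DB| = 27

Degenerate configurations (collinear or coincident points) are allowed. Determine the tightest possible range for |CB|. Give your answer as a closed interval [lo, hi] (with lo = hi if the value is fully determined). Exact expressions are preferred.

|CB| ∈ [0, 61]  (≈ [0.0000, 61.0000])

|AB| ∈ [25, 34]
|BD| ∈ {27}
|CD| ∈ [25, 34]
|AD| ∈ [0, 61]
|BC| ∈ [0, 61]
|AC| ∈ [0, 95]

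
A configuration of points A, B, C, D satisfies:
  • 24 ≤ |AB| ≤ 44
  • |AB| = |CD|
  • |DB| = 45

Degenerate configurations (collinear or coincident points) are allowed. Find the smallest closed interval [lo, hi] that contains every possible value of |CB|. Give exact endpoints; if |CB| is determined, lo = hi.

|AB| ∈ [24, 44]
|BD| ∈ {45}
|CD| ∈ [24, 44]
|AD| ∈ [1, 89]
|BC| ∈ [1, 89]
|AC| ∈ [0, 133]

|CB| ∈ [1, 89]  (≈ [1.0000, 89.0000])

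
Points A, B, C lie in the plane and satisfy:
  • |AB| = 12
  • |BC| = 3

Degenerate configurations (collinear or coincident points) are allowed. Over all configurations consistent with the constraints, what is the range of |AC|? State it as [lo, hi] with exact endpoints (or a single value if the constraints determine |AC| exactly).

|AC| ∈ [9, 15]  (≈ [9.0000, 15.0000])

|AB| ∈ {12}
|BC| ∈ {3}
|AC| ∈ [9, 15]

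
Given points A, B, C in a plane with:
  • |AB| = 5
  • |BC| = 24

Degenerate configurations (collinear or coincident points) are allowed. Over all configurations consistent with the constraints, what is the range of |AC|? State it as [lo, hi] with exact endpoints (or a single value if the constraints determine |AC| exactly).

|AB| ∈ {5}
|BC| ∈ {24}
|AC| ∈ [19, 29]

|AC| ∈ [19, 29]  (≈ [19.0000, 29.0000])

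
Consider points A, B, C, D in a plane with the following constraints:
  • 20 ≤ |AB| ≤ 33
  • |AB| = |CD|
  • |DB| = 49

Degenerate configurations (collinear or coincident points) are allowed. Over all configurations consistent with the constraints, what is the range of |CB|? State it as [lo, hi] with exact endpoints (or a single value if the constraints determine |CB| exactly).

|AB| ∈ [20, 33]
|BD| ∈ {49}
|CD| ∈ [20, 33]
|AD| ∈ [16, 82]
|BC| ∈ [16, 82]
|AC| ∈ [0, 115]

|CB| ∈ [16, 82]  (≈ [16.0000, 82.0000])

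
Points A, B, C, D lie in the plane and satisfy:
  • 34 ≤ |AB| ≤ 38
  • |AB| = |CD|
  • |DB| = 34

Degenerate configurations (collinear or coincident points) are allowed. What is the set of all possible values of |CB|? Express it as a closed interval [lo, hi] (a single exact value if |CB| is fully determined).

|CB| ∈ [0, 72]  (≈ [0.0000, 72.0000])

|AB| ∈ [34, 38]
|BD| ∈ {34}
|CD| ∈ [34, 38]
|AD| ∈ [0, 72]
|BC| ∈ [0, 72]
|AC| ∈ [0, 110]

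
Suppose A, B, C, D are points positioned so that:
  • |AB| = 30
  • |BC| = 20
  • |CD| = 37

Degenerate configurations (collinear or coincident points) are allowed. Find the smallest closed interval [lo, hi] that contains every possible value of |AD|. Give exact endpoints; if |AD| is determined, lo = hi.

|AD| ∈ [0, 87]  (≈ [0.0000, 87.0000])

|AB| ∈ {30}
|BC| ∈ {20}
|CD| ∈ {37}
|AC| ∈ [10, 50]
|BD| ∈ [17, 57]
|AD| ∈ [0, 87]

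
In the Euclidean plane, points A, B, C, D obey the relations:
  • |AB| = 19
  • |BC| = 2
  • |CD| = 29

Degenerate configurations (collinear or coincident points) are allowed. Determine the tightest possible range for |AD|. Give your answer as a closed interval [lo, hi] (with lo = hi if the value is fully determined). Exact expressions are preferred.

|AD| ∈ [8, 50]  (≈ [8.0000, 50.0000])

|AB| ∈ {19}
|BC| ∈ {2}
|CD| ∈ {29}
|AC| ∈ [17, 21]
|BD| ∈ [27, 31]
|AD| ∈ [8, 50]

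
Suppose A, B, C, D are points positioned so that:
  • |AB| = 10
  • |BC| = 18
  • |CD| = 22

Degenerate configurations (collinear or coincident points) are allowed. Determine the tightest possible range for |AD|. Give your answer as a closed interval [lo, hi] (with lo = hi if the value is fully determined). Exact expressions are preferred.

|AB| ∈ {10}
|BC| ∈ {18}
|CD| ∈ {22}
|AC| ∈ [8, 28]
|BD| ∈ [4, 40]
|AD| ∈ [0, 50]

|AD| ∈ [0, 50]  (≈ [0.0000, 50.0000])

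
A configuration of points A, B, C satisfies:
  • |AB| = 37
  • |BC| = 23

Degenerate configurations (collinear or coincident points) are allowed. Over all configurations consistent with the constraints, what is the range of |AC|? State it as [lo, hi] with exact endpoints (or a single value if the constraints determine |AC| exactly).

|AC| ∈ [14, 60]  (≈ [14.0000, 60.0000])

|AB| ∈ {37}
|BC| ∈ {23}
|AC| ∈ [14, 60]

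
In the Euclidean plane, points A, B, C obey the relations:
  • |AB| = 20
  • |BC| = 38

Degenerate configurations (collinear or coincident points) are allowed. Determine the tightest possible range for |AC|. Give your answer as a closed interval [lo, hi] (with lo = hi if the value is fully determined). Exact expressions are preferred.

|AB| ∈ {20}
|BC| ∈ {38}
|AC| ∈ [18, 58]

|AC| ∈ [18, 58]  (≈ [18.0000, 58.0000])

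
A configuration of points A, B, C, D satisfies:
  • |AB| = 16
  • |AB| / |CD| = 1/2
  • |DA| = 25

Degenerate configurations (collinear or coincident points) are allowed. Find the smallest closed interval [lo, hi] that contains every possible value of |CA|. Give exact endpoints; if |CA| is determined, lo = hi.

|CA| ∈ [7, 57]  (≈ [7.0000, 57.0000])

|AB| ∈ {16}
|AD| ∈ {25}
|CD| ∈ {32}
|BD| ∈ [9, 41]
|AC| ∈ [7, 57]
|BC| ∈ [0, 73]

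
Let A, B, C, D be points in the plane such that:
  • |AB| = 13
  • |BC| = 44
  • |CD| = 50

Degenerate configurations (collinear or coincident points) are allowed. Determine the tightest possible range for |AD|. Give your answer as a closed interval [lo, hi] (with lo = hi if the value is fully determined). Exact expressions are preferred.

|AB| ∈ {13}
|BC| ∈ {44}
|CD| ∈ {50}
|AC| ∈ [31, 57]
|BD| ∈ [6, 94]
|AD| ∈ [0, 107]

|AD| ∈ [0, 107]  (≈ [0.0000, 107.0000])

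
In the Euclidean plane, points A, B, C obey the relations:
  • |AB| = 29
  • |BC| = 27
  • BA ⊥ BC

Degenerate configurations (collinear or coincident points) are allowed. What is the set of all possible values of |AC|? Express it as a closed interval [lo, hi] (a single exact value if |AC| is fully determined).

|AB| ∈ {29}
|BC| ∈ {27}
|AC| ∈ {√(1570)}

|AC| = √(1570)  (≈ 39.6232)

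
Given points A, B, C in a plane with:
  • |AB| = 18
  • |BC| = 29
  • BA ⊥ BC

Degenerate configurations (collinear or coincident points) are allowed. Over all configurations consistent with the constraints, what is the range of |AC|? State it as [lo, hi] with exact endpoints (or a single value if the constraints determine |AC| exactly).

|AB| ∈ {18}
|BC| ∈ {29}
|AC| ∈ {√(1165)}

|AC| = √(1165)  (≈ 34.1321)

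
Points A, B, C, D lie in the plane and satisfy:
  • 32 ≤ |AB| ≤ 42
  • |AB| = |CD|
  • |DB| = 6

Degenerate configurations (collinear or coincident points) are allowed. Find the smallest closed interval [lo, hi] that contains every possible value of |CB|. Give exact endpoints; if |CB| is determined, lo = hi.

|AB| ∈ [32, 42]
|BD| ∈ {6}
|CD| ∈ [32, 42]
|AD| ∈ [26, 48]
|BC| ∈ [26, 48]
|AC| ∈ [0, 90]

|CB| ∈ [26, 48]  (≈ [26.0000, 48.0000])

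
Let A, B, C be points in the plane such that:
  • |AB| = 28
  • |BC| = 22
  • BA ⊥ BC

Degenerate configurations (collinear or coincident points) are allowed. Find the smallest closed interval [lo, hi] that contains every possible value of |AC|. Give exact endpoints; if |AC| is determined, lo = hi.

|AC| = 2·√(317)  (≈ 35.6090)

|AB| ∈ {28}
|BC| ∈ {22}
|AC| ∈ {2·√(317)}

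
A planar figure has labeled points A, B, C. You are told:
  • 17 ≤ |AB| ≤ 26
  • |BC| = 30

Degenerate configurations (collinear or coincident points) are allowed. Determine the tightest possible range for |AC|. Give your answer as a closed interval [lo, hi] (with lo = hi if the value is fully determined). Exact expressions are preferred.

|AB| ∈ [17, 26]
|BC| ∈ {30}
|AC| ∈ [4, 56]

|AC| ∈ [4, 56]  (≈ [4.0000, 56.0000])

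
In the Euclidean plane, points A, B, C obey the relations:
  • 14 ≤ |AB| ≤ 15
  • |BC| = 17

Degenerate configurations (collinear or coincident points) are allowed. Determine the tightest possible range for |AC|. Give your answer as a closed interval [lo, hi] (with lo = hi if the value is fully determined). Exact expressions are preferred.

|AC| ∈ [2, 32]  (≈ [2.0000, 32.0000])

|AB| ∈ [14, 15]
|BC| ∈ {17}
|AC| ∈ [2, 32]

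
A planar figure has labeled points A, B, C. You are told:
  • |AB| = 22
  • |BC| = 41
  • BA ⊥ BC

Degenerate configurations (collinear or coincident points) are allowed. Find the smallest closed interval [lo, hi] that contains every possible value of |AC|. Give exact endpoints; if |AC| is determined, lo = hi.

|AC| = √(2165)  (≈ 46.5296)

|AB| ∈ {22}
|BC| ∈ {41}
|AC| ∈ {√(2165)}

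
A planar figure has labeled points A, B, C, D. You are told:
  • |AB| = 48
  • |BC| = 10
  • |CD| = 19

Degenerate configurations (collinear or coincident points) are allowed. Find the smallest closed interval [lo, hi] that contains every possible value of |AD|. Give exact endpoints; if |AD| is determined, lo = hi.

|AB| ∈ {48}
|BC| ∈ {10}
|CD| ∈ {19}
|AC| ∈ [38, 58]
|BD| ∈ [9, 29]
|AD| ∈ [19, 77]

|AD| ∈ [19, 77]  (≈ [19.0000, 77.0000])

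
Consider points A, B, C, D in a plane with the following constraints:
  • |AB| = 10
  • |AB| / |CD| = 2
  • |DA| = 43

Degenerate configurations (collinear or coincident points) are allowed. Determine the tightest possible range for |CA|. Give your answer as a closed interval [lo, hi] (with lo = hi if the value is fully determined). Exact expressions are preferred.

|AB| ∈ {10}
|AD| ∈ {43}
|CD| ∈ {5}
|BD| ∈ [33, 53]
|AC| ∈ [38, 48]
|BC| ∈ [28, 58]

|CA| ∈ [38, 48]  (≈ [38.0000, 48.0000])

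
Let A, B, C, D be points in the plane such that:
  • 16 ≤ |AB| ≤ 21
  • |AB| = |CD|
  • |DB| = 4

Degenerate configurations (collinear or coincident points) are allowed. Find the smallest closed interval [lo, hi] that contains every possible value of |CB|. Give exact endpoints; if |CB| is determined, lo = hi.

|AB| ∈ [16, 21]
|BD| ∈ {4}
|CD| ∈ [16, 21]
|AD| ∈ [12, 25]
|BC| ∈ [12, 25]
|AC| ∈ [0, 46]

|CB| ∈ [12, 25]  (≈ [12.0000, 25.0000])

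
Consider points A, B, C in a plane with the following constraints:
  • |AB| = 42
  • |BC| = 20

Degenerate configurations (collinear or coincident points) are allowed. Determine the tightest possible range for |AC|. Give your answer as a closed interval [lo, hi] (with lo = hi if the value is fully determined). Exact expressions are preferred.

|AC| ∈ [22, 62]  (≈ [22.0000, 62.0000])

|AB| ∈ {42}
|BC| ∈ {20}
|AC| ∈ [22, 62]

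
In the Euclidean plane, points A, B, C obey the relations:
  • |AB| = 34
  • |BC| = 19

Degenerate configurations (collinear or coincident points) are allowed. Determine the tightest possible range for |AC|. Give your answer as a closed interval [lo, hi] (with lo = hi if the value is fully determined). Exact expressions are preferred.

|AB| ∈ {34}
|BC| ∈ {19}
|AC| ∈ [15, 53]

|AC| ∈ [15, 53]  (≈ [15.0000, 53.0000])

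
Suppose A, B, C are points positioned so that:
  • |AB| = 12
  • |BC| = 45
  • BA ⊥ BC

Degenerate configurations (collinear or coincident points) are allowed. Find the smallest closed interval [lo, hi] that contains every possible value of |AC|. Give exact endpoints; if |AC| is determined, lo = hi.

|AC| = 3·√(241)  (≈ 46.5725)

|AB| ∈ {12}
|BC| ∈ {45}
|AC| ∈ {3·√(241)}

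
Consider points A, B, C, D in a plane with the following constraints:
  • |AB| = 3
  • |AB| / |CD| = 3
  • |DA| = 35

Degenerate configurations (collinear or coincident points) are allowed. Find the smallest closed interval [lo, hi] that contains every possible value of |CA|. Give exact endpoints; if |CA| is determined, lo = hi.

|AB| ∈ {3}
|AD| ∈ {35}
|CD| ∈ {1}
|BD| ∈ [32, 38]
|AC| ∈ [34, 36]
|BC| ∈ [31, 39]

|CA| ∈ [34, 36]  (≈ [34.0000, 36.0000])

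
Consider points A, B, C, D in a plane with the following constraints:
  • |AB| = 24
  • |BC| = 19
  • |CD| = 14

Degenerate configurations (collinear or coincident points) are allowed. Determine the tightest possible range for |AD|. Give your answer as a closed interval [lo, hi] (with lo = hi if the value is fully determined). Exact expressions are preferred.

|AD| ∈ [0, 57]  (≈ [0.0000, 57.0000])

|AB| ∈ {24}
|BC| ∈ {19}
|CD| ∈ {14}
|AC| ∈ [5, 43]
|BD| ∈ [5, 33]
|AD| ∈ [0, 57]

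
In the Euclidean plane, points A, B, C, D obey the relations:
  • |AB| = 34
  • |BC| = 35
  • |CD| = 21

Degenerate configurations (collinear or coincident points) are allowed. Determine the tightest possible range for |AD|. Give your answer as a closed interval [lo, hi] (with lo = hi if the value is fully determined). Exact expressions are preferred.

|AB| ∈ {34}
|BC| ∈ {35}
|CD| ∈ {21}
|AC| ∈ [1, 69]
|BD| ∈ [14, 56]
|AD| ∈ [0, 90]

|AD| ∈ [0, 90]  (≈ [0.0000, 90.0000])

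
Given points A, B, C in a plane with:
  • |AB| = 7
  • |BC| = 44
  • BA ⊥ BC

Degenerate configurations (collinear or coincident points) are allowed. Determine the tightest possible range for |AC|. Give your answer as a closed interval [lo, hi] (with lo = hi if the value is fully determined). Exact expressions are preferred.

|AB| ∈ {7}
|BC| ∈ {44}
|AC| ∈ {√(1985)}

|AC| = √(1985)  (≈ 44.5533)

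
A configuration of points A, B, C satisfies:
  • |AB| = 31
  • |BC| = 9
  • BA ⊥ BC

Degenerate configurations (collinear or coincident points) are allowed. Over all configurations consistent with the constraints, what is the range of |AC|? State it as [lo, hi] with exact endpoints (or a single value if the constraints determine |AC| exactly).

|AB| ∈ {31}
|BC| ∈ {9}
|AC| ∈ {√(1042)}

|AC| = √(1042)  (≈ 32.2800)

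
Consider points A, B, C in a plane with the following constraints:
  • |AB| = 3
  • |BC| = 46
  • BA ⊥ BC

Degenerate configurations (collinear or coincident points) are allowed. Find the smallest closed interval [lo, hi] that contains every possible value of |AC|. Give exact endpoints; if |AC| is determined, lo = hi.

|AB| ∈ {3}
|BC| ∈ {46}
|AC| ∈ {5·√(85)}

|AC| = 5·√(85)  (≈ 46.0977)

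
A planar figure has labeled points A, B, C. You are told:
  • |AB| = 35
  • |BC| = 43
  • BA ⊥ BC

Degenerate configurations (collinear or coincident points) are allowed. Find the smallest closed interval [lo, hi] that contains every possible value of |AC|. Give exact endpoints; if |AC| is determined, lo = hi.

|AB| ∈ {35}
|BC| ∈ {43}
|AC| ∈ {√(3074)}

|AC| = √(3074)  (≈ 55.4437)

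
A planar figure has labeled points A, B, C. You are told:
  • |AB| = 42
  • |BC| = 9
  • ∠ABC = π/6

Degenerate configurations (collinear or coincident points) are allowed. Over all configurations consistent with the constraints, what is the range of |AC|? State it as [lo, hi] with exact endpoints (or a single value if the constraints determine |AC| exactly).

|AB| ∈ {42}
|BC| ∈ {9}
|AC| ∈ {3·√(205 - 42·√(3))}

|AC| = 3·√(205 - 42·√(3))  (≈ 34.5005)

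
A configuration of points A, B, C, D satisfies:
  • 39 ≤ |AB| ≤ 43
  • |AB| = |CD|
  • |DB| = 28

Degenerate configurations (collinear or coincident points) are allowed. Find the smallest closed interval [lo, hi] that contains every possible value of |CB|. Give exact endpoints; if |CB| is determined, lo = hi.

|CB| ∈ [11, 71]  (≈ [11.0000, 71.0000])

|AB| ∈ [39, 43]
|BD| ∈ {28}
|CD| ∈ [39, 43]
|AD| ∈ [11, 71]
|BC| ∈ [11, 71]
|AC| ∈ [0, 114]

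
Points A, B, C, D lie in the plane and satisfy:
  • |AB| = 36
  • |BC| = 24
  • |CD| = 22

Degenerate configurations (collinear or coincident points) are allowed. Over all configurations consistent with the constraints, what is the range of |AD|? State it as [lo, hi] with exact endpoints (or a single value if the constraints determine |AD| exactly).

|AD| ∈ [0, 82]  (≈ [0.0000, 82.0000])

|AB| ∈ {36}
|BC| ∈ {24}
|CD| ∈ {22}
|AC| ∈ [12, 60]
|BD| ∈ [2, 46]
|AD| ∈ [0, 82]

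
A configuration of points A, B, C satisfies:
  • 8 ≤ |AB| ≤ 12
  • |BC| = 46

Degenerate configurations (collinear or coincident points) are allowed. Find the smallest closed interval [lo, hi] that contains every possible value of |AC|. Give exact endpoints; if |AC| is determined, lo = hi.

|AC| ∈ [34, 58]  (≈ [34.0000, 58.0000])

|AB| ∈ [8, 12]
|BC| ∈ {46}
|AC| ∈ [34, 58]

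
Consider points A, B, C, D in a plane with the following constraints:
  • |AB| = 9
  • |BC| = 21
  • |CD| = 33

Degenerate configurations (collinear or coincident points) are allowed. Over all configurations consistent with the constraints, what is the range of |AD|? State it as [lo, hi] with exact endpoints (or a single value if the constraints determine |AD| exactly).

|AD| ∈ [3, 63]  (≈ [3.0000, 63.0000])

|AB| ∈ {9}
|BC| ∈ {21}
|CD| ∈ {33}
|AC| ∈ [12, 30]
|BD| ∈ [12, 54]
|AD| ∈ [3, 63]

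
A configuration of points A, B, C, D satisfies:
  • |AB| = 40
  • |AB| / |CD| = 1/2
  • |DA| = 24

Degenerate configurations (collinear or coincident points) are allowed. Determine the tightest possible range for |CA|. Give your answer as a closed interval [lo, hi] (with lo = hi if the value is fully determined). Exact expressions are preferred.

|CA| ∈ [56, 104]  (≈ [56.0000, 104.0000])

|AB| ∈ {40}
|AD| ∈ {24}
|CD| ∈ {80}
|BD| ∈ [16, 64]
|AC| ∈ [56, 104]
|BC| ∈ [16, 144]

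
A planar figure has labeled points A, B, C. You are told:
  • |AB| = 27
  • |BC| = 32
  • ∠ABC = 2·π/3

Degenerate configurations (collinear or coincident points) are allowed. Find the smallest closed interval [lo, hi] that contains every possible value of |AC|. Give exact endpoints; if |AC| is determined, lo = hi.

|AC| = √(2617)  (≈ 51.1566)

|AB| ∈ {27}
|BC| ∈ {32}
|AC| ∈ {√(2617)}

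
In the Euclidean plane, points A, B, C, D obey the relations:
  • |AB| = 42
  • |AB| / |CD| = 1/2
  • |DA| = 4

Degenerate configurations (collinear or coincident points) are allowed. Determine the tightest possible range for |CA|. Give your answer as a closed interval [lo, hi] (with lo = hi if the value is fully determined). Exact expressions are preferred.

|AB| ∈ {42}
|AD| ∈ {4}
|CD| ∈ {84}
|BD| ∈ [38, 46]
|AC| ∈ [80, 88]
|BC| ∈ [38, 130]

|CA| ∈ [80, 88]  (≈ [80.0000, 88.0000])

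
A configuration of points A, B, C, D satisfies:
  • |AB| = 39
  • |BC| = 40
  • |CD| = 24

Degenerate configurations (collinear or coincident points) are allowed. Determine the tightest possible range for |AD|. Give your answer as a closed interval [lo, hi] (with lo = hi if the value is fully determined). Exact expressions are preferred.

|AB| ∈ {39}
|BC| ∈ {40}
|CD| ∈ {24}
|AC| ∈ [1, 79]
|BD| ∈ [16, 64]
|AD| ∈ [0, 103]

|AD| ∈ [0, 103]  (≈ [0.0000, 103.0000])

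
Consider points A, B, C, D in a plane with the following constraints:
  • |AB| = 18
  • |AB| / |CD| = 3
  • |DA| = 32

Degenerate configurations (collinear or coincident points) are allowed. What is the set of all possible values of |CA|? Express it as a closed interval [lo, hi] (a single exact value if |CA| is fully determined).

|AB| ∈ {18}
|AD| ∈ {32}
|CD| ∈ {6}
|BD| ∈ [14, 50]
|AC| ∈ [26, 38]
|BC| ∈ [8, 56]

|CA| ∈ [26, 38]  (≈ [26.0000, 38.0000])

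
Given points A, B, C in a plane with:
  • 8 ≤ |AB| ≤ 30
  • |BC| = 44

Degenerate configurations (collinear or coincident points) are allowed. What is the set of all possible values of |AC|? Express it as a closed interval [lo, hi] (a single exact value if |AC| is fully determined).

|AC| ∈ [14, 74]  (≈ [14.0000, 74.0000])

|AB| ∈ [8, 30]
|BC| ∈ {44}
|AC| ∈ [14, 74]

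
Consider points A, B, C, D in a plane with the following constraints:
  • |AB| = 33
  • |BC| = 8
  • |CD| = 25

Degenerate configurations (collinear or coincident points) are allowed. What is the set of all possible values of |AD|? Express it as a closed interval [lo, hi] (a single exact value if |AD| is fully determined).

|AB| ∈ {33}
|BC| ∈ {8}
|CD| ∈ {25}
|AC| ∈ [25, 41]
|BD| ∈ [17, 33]
|AD| ∈ [0, 66]

|AD| ∈ [0, 66]  (≈ [0.0000, 66.0000])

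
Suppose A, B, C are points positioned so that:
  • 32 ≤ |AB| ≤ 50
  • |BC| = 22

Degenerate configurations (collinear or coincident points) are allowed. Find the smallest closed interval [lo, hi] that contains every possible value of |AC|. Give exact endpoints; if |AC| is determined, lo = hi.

|AC| ∈ [10, 72]  (≈ [10.0000, 72.0000])

|AB| ∈ [32, 50]
|BC| ∈ {22}
|AC| ∈ [10, 72]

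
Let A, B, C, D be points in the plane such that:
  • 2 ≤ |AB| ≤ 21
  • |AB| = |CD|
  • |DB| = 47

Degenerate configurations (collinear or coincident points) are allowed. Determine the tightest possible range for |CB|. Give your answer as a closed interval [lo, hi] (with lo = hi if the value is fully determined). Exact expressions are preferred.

|CB| ∈ [26, 68]  (≈ [26.0000, 68.0000])

|AB| ∈ [2, 21]
|BD| ∈ {47}
|CD| ∈ [2, 21]
|AD| ∈ [26, 68]
|BC| ∈ [26, 68]
|AC| ∈ [5, 89]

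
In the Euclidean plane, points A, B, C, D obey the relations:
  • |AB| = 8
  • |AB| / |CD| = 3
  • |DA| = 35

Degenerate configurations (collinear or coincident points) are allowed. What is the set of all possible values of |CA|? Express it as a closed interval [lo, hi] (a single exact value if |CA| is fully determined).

|AB| ∈ {8}
|AD| ∈ {35}
|CD| ∈ {8/3}
|BD| ∈ [27, 43]
|AC| ∈ [97/3, 113/3]
|BC| ∈ [73/3, 137/3]

|CA| ∈ [97/3, 113/3]  (≈ [32.3333, 37.6667])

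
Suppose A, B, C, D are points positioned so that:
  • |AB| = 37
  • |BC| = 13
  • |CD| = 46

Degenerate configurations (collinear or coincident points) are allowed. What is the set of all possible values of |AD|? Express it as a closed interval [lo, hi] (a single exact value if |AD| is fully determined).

|AD| ∈ [0, 96]  (≈ [0.0000, 96.0000])

|AB| ∈ {37}
|BC| ∈ {13}
|CD| ∈ {46}
|AC| ∈ [24, 50]
|BD| ∈ [33, 59]
|AD| ∈ [0, 96]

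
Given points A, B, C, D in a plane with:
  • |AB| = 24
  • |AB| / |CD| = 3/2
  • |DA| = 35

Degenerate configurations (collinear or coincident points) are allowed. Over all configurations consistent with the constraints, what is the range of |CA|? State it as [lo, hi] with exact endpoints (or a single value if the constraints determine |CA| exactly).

|CA| ∈ [19, 51]  (≈ [19.0000, 51.0000])

|AB| ∈ {24}
|AD| ∈ {35}
|CD| ∈ {16}
|BD| ∈ [11, 59]
|AC| ∈ [19, 51]
|BC| ∈ [0, 75]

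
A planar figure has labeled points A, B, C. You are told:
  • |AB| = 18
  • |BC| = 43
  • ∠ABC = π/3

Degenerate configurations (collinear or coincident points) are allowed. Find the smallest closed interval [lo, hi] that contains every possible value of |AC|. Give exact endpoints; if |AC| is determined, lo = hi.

|AC| = √(1399)  (≈ 37.4032)

|AB| ∈ {18}
|BC| ∈ {43}
|AC| ∈ {√(1399)}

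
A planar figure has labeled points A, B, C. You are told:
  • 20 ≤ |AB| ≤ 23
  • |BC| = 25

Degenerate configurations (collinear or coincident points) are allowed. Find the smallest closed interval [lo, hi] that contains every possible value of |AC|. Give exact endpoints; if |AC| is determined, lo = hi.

|AC| ∈ [2, 48]  (≈ [2.0000, 48.0000])

|AB| ∈ [20, 23]
|BC| ∈ {25}
|AC| ∈ [2, 48]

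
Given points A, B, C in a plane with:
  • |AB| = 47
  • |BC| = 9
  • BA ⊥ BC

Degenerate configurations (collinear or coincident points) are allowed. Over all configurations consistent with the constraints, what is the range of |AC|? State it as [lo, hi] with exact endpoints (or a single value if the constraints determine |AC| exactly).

|AC| = √(2290)  (≈ 47.8539)

|AB| ∈ {47}
|BC| ∈ {9}
|AC| ∈ {√(2290)}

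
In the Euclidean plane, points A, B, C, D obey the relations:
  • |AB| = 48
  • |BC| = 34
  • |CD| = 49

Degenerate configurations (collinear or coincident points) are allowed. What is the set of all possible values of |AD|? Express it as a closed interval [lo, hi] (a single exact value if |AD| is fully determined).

|AD| ∈ [0, 131]  (≈ [0.0000, 131.0000])

|AB| ∈ {48}
|BC| ∈ {34}
|CD| ∈ {49}
|AC| ∈ [14, 82]
|BD| ∈ [15, 83]
|AD| ∈ [0, 131]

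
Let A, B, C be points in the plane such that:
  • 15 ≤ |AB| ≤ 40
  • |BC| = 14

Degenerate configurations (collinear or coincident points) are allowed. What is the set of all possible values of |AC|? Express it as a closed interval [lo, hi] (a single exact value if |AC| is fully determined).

|AB| ∈ [15, 40]
|BC| ∈ {14}
|AC| ∈ [1, 54]

|AC| ∈ [1, 54]  (≈ [1.0000, 54.0000])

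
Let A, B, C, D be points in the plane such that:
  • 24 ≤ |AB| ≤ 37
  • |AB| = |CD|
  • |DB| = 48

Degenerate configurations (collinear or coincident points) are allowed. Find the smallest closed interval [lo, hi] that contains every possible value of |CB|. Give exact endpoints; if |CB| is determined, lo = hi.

|AB| ∈ [24, 37]
|BD| ∈ {48}
|CD| ∈ [24, 37]
|AD| ∈ [11, 85]
|BC| ∈ [11, 85]
|AC| ∈ [0, 122]

|CB| ∈ [11, 85]  (≈ [11.0000, 85.0000])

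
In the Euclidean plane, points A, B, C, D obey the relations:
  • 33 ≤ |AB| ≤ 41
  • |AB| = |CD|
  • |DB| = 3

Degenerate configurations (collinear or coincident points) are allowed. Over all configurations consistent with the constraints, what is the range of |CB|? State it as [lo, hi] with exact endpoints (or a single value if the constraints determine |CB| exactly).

|CB| ∈ [30, 44]  (≈ [30.0000, 44.0000])

|AB| ∈ [33, 41]
|BD| ∈ {3}
|CD| ∈ [33, 41]
|AD| ∈ [30, 44]
|BC| ∈ [30, 44]
|AC| ∈ [0, 85]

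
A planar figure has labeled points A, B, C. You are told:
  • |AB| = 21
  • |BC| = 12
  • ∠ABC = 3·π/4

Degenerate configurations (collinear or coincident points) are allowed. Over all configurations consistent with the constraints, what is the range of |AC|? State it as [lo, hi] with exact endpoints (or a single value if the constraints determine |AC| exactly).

|AC| = 3·√(28·√(2) + 65)  (≈ 30.6819)

|AB| ∈ {21}
|BC| ∈ {12}
|AC| ∈ {3·√(28·√(2) + 65)}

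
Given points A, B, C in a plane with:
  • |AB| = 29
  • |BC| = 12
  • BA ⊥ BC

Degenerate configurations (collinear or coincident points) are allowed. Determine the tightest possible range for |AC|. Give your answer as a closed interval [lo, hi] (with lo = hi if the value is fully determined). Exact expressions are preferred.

|AC| = √(985)  (≈ 31.3847)

|AB| ∈ {29}
|BC| ∈ {12}
|AC| ∈ {√(985)}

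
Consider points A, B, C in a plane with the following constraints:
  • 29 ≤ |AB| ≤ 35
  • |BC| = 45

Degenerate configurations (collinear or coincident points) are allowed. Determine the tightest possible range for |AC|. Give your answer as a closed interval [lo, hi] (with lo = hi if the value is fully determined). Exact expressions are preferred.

|AC| ∈ [10, 80]  (≈ [10.0000, 80.0000])

|AB| ∈ [29, 35]
|BC| ∈ {45}
|AC| ∈ [10, 80]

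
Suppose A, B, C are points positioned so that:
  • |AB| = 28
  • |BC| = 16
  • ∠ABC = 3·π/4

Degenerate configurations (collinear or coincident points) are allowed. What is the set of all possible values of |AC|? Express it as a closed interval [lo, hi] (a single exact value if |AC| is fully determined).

|AB| ∈ {28}
|BC| ∈ {16}
|AC| ∈ {4·√(28·√(2) + 65)}

|AC| = 4·√(28·√(2) + 65)  (≈ 40.9093)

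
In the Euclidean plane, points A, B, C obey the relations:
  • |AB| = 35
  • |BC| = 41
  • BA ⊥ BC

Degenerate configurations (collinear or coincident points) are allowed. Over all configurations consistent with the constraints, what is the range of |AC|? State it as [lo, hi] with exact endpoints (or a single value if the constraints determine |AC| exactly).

|AC| = √(2906)  (≈ 53.9073)

|AB| ∈ {35}
|BC| ∈ {41}
|AC| ∈ {√(2906)}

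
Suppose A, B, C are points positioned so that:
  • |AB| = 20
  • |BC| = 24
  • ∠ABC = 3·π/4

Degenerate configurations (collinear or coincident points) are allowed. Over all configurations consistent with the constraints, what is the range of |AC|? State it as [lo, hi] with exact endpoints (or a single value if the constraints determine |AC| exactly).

|AB| ∈ {20}
|BC| ∈ {24}
|AC| ∈ {4·√(30·√(2) + 61)}

|AC| = 4·√(30·√(2) + 61)  (≈ 40.6795)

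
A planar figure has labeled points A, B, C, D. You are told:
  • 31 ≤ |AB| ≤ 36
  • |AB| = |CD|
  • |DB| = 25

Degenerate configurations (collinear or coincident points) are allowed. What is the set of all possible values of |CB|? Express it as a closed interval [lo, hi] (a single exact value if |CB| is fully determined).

|CB| ∈ [6, 61]  (≈ [6.0000, 61.0000])

|AB| ∈ [31, 36]
|BD| ∈ {25}
|CD| ∈ [31, 36]
|AD| ∈ [6, 61]
|BC| ∈ [6, 61]
|AC| ∈ [0, 97]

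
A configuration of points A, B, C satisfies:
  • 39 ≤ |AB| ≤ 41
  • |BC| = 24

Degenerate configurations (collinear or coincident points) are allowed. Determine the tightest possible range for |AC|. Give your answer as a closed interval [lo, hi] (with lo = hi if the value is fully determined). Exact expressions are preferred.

|AC| ∈ [15, 65]  (≈ [15.0000, 65.0000])

|AB| ∈ [39, 41]
|BC| ∈ {24}
|AC| ∈ [15, 65]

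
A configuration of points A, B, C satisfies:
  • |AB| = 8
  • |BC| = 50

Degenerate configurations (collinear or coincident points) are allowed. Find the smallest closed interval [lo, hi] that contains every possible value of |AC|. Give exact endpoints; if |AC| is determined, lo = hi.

|AB| ∈ {8}
|BC| ∈ {50}
|AC| ∈ [42, 58]

|AC| ∈ [42, 58]  (≈ [42.0000, 58.0000])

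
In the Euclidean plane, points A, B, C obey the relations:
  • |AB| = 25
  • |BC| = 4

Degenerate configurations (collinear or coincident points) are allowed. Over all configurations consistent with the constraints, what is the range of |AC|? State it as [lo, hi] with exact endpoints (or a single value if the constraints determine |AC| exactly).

|AB| ∈ {25}
|BC| ∈ {4}
|AC| ∈ [21, 29]

|AC| ∈ [21, 29]  (≈ [21.0000, 29.0000])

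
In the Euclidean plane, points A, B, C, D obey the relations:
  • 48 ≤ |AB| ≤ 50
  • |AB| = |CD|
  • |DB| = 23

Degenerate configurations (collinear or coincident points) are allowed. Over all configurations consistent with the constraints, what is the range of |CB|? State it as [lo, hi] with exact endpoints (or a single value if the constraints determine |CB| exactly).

|AB| ∈ [48, 50]
|BD| ∈ {23}
|CD| ∈ [48, 50]
|AD| ∈ [25, 73]
|BC| ∈ [25, 73]
|AC| ∈ [0, 123]

|CB| ∈ [25, 73]  (≈ [25.0000, 73.0000])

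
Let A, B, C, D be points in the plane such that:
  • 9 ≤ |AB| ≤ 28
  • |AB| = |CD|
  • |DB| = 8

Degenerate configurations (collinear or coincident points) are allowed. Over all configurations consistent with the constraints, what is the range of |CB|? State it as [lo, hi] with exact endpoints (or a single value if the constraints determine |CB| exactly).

|CB| ∈ [1, 36]  (≈ [1.0000, 36.0000])

|AB| ∈ [9, 28]
|BD| ∈ {8}
|CD| ∈ [9, 28]
|AD| ∈ [1, 36]
|BC| ∈ [1, 36]
|AC| ∈ [0, 64]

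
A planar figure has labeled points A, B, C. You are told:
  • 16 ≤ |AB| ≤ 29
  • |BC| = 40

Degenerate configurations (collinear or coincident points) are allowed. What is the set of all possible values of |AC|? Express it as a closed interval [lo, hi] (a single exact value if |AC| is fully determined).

|AB| ∈ [16, 29]
|BC| ∈ {40}
|AC| ∈ [11, 69]

|AC| ∈ [11, 69]  (≈ [11.0000, 69.0000])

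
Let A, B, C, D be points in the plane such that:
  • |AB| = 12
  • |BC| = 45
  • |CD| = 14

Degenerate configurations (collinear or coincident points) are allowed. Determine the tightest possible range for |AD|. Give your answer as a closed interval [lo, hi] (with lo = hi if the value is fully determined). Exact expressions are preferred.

|AD| ∈ [19, 71]  (≈ [19.0000, 71.0000])

|AB| ∈ {12}
|BC| ∈ {45}
|CD| ∈ {14}
|AC| ∈ [33, 57]
|BD| ∈ [31, 59]
|AD| ∈ [19, 71]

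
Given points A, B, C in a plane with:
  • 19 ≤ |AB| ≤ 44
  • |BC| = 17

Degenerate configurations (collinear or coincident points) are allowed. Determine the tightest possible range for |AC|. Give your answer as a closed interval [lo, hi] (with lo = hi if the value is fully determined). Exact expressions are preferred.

|AB| ∈ [19, 44]
|BC| ∈ {17}
|AC| ∈ [2, 61]

|AC| ∈ [2, 61]  (≈ [2.0000, 61.0000])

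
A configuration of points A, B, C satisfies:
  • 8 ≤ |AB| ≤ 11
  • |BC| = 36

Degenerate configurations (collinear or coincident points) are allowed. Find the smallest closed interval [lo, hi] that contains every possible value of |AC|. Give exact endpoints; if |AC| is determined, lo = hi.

|AC| ∈ [25, 47]  (≈ [25.0000, 47.0000])

|AB| ∈ [8, 11]
|BC| ∈ {36}
|AC| ∈ [25, 47]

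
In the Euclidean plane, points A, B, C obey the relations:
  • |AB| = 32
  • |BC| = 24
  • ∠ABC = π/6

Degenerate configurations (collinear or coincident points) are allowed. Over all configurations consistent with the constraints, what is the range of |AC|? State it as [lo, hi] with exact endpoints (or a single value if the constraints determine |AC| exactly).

|AC| = 8·√(25 - 12·√(3))  (≈ 16.4251)

|AB| ∈ {32}
|BC| ∈ {24}
|AC| ∈ {8·√(25 - 12·√(3))}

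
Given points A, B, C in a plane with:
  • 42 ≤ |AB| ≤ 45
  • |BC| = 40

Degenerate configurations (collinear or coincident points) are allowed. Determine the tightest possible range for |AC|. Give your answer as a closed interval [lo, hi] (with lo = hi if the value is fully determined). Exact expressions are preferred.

|AB| ∈ [42, 45]
|BC| ∈ {40}
|AC| ∈ [2, 85]

|AC| ∈ [2, 85]  (≈ [2.0000, 85.0000])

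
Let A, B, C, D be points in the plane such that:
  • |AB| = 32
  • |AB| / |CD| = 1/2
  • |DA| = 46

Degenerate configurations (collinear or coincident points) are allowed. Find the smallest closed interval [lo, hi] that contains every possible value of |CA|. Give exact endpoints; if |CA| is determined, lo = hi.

|AB| ∈ {32}
|AD| ∈ {46}
|CD| ∈ {64}
|BD| ∈ [14, 78]
|AC| ∈ [18, 110]
|BC| ∈ [0, 142]

|CA| ∈ [18, 110]  (≈ [18.0000, 110.0000])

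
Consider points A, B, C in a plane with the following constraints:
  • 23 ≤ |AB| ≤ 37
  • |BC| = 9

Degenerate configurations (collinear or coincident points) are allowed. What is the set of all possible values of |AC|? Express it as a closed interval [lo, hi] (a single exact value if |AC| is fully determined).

|AC| ∈ [14, 46]  (≈ [14.0000, 46.0000])

|AB| ∈ [23, 37]
|BC| ∈ {9}
|AC| ∈ [14, 46]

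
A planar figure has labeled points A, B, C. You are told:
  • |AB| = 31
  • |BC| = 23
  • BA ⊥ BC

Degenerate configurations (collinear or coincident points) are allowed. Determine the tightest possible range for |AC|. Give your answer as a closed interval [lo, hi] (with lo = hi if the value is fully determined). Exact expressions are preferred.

|AC| = √(1490)  (≈ 38.6005)

|AB| ∈ {31}
|BC| ∈ {23}
|AC| ∈ {√(1490)}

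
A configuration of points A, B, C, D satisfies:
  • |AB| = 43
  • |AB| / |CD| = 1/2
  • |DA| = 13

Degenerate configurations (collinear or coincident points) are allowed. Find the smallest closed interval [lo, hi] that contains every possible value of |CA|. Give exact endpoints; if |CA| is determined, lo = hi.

|AB| ∈ {43}
|AD| ∈ {13}
|CD| ∈ {86}
|BD| ∈ [30, 56]
|AC| ∈ [73, 99]
|BC| ∈ [30, 142]

|CA| ∈ [73, 99]  (≈ [73.0000, 99.0000])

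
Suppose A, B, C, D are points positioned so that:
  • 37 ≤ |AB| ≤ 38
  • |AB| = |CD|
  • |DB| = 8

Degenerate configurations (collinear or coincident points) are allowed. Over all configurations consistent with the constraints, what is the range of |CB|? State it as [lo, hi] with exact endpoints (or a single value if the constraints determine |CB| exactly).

|AB| ∈ [37, 38]
|BD| ∈ {8}
|CD| ∈ [37, 38]
|AD| ∈ [29, 46]
|BC| ∈ [29, 46]
|AC| ∈ [0, 84]

|CB| ∈ [29, 46]  (≈ [29.0000, 46.0000])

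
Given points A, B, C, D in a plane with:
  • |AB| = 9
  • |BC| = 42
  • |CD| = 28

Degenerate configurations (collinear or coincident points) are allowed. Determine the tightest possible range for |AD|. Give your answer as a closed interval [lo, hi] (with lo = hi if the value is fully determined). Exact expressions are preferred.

|AB| ∈ {9}
|BC| ∈ {42}
|CD| ∈ {28}
|AC| ∈ [33, 51]
|BD| ∈ [14, 70]
|AD| ∈ [5, 79]

|AD| ∈ [5, 79]  (≈ [5.0000, 79.0000])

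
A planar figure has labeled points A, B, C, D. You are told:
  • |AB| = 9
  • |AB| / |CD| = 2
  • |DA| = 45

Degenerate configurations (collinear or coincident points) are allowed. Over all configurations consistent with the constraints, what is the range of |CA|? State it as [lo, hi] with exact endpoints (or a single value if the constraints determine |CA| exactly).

|AB| ∈ {9}
|AD| ∈ {45}
|CD| ∈ {9/2}
|BD| ∈ [36, 54]
|AC| ∈ [81/2, 99/2]
|BC| ∈ [63/2, 117/2]

|CA| ∈ [81/2, 99/2]  (≈ [40.5000, 49.5000])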